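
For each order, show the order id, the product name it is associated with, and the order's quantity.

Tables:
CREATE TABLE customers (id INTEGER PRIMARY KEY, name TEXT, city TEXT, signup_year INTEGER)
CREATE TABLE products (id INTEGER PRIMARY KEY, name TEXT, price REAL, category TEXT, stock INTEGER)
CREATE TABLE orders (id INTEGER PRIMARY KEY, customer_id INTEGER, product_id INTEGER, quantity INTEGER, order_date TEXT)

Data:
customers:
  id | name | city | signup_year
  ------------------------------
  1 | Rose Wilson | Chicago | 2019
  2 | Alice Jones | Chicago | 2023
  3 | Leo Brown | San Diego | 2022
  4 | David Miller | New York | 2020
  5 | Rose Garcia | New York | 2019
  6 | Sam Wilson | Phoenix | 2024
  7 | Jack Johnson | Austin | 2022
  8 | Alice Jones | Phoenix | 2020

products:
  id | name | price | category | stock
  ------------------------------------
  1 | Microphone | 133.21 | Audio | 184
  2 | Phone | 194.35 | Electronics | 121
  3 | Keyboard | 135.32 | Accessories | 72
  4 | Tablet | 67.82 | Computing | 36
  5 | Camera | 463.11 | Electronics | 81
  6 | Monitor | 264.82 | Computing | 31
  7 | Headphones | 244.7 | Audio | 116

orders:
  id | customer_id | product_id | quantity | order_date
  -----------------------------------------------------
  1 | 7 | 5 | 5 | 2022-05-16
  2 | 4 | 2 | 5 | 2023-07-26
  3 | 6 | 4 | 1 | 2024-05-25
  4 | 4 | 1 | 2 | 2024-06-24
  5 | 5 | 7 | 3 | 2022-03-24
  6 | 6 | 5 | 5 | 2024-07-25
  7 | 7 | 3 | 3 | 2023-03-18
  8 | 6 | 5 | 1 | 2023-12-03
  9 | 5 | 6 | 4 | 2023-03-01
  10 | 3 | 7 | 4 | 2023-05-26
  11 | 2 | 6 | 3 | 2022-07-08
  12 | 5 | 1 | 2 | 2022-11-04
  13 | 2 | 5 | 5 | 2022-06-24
SELECT c.id, p.name AS product, c.quantity FROM orders c JOIN products p ON c.product_id = p.id

Execution result:
id | product | quantity
1 | Camera | 5
2 | Phone | 5
3 | Tablet | 1
4 | Microphone | 2
5 | Headphones | 3
6 | Camera | 5
7 | Keyboard | 3
8 | Camera | 1
9 | Monitor | 4
10 | Headphones | 4
11 | Monitor | 3
12 | Microphone | 2
13 | Camera | 5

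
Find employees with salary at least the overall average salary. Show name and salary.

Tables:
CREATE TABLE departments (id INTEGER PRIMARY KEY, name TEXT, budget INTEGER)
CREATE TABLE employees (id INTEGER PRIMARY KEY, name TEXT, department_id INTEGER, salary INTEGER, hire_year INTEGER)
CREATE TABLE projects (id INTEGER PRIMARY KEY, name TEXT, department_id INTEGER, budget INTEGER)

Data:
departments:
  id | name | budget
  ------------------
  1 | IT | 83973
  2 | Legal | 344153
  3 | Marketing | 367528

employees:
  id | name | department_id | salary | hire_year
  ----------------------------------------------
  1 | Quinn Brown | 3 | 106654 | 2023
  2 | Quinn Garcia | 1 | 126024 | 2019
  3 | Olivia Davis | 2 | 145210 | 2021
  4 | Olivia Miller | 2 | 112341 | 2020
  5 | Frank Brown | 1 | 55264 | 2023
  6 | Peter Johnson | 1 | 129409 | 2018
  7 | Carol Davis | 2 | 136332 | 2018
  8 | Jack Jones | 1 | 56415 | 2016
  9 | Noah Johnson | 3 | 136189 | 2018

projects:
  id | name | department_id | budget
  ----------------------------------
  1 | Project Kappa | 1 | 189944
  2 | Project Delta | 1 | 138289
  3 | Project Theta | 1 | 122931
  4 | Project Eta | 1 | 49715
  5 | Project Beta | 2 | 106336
SELECT name, salary FROM employees WHERE salary >= (SELECT AVG(salary) FROM employees)

Execution result:
name | salary
Quinn Garcia | 126024
Olivia Davis | 145210
Olivia Miller | 112341
Peter Johnson | 129409
Carol Davis | 136332
Noah Johnson | 136189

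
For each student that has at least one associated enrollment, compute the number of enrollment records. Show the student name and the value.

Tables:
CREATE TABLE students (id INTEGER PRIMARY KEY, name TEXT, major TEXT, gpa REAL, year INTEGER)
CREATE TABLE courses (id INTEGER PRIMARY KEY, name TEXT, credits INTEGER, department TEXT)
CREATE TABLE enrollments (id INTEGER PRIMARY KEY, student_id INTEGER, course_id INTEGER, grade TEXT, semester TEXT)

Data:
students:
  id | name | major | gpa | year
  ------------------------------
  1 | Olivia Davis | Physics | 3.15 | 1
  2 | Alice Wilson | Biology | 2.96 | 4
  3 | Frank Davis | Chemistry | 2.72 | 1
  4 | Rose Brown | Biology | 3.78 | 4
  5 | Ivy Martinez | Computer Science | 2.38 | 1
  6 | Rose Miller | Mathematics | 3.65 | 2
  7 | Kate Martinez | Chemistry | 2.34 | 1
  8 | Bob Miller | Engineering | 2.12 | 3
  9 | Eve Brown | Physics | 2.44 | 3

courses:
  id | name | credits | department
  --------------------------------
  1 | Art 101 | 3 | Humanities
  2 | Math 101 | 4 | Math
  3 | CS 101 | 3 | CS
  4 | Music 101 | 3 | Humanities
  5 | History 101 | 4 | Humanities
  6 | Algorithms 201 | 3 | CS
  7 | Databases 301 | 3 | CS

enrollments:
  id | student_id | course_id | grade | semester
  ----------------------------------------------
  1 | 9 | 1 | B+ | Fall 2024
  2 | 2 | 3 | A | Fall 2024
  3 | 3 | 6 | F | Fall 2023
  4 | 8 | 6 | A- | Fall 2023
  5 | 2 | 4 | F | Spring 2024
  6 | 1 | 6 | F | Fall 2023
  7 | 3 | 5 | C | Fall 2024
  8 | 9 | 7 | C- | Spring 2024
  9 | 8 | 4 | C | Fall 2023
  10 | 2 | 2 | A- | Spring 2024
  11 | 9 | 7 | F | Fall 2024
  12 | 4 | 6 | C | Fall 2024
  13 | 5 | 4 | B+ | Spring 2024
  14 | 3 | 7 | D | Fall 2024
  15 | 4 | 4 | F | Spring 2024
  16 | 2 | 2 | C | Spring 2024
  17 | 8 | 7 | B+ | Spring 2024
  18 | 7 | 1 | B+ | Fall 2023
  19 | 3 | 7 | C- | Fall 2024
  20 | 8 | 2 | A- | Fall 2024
SELECT p.name, COUNT(*) AS n FROM enrollments c JOIN students p ON c.student_id = p.id GROUP BY p.id, p.name

Execution result:
name | n
Olivia Davis | 1
Alice Wilson | 4
Frank Davis | 4
Rose Brown | 2
Ivy Martinez | 1
Kate Martinez | 1
Bob Miller | 4
Eve Brown | 3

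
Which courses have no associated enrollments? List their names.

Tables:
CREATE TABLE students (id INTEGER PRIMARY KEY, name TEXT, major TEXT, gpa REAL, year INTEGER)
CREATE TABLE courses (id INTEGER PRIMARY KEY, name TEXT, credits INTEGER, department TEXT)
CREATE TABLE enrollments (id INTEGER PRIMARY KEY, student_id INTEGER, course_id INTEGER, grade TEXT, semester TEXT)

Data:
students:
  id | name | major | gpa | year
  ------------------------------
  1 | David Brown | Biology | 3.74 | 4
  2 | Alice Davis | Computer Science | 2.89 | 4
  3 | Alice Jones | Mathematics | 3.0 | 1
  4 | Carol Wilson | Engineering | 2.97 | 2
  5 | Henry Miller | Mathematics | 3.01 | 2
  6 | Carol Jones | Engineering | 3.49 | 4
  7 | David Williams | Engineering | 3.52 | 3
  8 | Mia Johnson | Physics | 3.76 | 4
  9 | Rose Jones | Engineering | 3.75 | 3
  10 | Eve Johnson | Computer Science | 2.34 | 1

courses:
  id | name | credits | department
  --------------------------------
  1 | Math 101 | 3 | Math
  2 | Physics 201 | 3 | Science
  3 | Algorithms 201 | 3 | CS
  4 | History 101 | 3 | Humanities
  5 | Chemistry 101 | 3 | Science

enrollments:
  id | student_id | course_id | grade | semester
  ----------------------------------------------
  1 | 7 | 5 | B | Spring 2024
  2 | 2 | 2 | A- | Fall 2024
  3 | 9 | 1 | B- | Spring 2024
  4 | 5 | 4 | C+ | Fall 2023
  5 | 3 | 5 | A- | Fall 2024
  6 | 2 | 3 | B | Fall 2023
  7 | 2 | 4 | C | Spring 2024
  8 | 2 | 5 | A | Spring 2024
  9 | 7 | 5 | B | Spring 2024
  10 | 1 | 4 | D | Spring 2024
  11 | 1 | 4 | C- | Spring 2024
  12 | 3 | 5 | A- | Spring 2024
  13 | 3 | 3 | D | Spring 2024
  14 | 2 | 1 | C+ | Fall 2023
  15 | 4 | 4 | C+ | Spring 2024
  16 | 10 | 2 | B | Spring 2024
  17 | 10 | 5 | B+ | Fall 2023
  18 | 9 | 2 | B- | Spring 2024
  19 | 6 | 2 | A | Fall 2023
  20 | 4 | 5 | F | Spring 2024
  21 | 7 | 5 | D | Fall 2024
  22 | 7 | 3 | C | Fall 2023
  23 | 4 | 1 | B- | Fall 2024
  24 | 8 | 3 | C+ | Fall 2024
SELECT p.name FROM courses p LEFT JOIN enrollments c ON c.course_id = p.id WHERE c.id IS NULL

Execution result:
(no rows)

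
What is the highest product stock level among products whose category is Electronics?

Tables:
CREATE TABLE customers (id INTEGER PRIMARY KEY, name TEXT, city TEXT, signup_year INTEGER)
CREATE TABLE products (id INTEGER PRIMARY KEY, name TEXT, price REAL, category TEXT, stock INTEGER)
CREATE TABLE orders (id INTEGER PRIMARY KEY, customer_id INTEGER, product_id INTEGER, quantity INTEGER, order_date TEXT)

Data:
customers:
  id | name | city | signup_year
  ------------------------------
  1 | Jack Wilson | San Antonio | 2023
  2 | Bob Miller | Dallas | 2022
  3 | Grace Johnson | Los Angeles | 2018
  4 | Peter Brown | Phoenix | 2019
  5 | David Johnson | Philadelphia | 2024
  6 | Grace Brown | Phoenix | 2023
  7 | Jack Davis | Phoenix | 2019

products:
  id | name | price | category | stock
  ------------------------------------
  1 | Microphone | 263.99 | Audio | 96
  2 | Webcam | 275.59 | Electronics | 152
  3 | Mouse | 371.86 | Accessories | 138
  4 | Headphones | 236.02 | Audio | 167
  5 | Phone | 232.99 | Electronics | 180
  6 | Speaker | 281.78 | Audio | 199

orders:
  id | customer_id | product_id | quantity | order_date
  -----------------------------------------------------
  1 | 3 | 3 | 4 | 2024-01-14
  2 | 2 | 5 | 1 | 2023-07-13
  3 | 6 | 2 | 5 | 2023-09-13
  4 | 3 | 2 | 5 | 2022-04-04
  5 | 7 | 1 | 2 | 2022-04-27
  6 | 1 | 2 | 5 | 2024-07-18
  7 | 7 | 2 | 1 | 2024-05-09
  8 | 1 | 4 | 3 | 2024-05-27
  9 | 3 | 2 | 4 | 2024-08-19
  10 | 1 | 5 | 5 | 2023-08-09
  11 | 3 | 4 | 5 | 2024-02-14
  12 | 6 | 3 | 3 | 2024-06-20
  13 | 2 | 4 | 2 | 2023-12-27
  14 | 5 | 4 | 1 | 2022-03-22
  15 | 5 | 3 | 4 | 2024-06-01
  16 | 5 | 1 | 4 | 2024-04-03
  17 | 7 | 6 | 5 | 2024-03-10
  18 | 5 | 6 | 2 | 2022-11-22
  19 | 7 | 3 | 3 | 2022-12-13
SELECT MAX(stock) FROM products WHERE category = 'Electronics'

Execution result:
180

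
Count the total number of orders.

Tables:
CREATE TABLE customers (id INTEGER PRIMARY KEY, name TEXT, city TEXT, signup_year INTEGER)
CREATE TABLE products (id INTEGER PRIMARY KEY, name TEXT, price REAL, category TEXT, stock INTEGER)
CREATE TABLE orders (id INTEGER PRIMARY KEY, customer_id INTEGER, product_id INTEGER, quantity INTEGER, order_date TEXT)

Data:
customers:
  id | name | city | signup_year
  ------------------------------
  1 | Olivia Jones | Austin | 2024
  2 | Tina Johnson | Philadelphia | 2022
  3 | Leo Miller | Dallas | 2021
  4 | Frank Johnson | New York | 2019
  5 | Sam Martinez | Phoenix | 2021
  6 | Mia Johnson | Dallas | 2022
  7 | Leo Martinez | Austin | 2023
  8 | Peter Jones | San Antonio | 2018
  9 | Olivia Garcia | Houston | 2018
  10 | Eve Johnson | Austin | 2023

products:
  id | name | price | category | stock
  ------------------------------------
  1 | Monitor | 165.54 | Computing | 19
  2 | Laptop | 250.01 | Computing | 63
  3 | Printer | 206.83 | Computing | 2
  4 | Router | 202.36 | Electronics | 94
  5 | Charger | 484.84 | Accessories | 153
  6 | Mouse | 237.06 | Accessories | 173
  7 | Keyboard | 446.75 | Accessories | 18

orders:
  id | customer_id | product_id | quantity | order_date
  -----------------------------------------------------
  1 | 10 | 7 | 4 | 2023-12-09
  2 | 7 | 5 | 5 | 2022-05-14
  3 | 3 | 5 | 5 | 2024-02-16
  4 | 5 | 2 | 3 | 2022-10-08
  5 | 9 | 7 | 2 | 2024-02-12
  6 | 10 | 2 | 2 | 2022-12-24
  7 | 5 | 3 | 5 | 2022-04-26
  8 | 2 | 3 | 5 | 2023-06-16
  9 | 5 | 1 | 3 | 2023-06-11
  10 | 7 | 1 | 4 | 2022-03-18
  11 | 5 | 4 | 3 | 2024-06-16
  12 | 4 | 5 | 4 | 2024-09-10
SELECT COUNT(*) FROM orders

Execution result:
12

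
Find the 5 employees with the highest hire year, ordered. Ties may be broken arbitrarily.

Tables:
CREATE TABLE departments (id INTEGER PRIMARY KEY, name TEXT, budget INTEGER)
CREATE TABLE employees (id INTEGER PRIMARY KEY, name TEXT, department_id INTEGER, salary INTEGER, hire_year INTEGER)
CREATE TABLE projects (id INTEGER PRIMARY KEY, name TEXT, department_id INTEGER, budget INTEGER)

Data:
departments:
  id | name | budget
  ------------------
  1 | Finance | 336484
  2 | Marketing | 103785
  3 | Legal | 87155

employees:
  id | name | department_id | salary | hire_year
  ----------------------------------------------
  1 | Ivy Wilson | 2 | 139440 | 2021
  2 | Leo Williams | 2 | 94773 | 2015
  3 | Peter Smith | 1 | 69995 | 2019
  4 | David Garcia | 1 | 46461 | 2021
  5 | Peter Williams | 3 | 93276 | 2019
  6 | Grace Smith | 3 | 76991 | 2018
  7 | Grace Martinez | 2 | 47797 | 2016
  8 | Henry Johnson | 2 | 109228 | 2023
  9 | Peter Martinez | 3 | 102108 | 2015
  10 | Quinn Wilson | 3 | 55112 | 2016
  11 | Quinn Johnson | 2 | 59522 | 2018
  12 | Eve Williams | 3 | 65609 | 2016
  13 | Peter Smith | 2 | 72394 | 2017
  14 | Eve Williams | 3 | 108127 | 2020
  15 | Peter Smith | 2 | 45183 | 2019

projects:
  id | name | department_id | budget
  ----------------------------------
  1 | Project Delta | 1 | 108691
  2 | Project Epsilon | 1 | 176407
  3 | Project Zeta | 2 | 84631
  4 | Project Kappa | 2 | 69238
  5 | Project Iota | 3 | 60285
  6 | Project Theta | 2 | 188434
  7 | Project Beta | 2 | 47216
SELECT name, hire_year FROM employees ORDER BY hire_year DESC LIMIT 5

Execution result:
name | hire_year
Henry Johnson | 2023
Ivy Wilson | 2021
David Garcia | 2021
Eve Williams | 2020
Peter Smith | 2019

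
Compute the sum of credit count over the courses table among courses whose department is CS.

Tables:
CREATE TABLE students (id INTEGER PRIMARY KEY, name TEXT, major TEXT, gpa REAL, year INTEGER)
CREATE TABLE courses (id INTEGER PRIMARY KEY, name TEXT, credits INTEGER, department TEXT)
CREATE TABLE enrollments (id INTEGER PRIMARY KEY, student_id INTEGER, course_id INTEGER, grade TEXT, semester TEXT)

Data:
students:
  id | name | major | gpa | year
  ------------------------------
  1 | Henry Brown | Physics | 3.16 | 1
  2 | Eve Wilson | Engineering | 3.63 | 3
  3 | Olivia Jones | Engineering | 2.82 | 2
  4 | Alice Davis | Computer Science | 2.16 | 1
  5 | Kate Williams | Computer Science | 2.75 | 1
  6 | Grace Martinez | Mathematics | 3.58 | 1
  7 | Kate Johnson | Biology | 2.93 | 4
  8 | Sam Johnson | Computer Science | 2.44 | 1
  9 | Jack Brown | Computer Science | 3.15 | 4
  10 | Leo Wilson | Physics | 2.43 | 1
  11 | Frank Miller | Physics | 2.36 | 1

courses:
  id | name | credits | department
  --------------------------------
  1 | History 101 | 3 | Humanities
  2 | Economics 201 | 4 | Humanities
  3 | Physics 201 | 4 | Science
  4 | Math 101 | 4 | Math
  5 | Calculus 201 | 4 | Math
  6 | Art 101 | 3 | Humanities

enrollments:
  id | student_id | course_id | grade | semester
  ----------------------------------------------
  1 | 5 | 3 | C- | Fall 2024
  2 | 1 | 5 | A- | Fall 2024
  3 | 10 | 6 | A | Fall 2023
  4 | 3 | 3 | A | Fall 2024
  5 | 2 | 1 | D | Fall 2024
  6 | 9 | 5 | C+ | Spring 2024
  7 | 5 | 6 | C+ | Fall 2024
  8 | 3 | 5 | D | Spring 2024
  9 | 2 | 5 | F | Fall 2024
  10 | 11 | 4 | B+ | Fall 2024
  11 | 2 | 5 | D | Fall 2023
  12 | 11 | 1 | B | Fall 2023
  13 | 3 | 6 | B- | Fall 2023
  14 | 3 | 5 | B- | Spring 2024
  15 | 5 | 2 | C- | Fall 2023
SELECT SUM(credits) FROM courses WHERE department = 'CS'

Execution result:
NULL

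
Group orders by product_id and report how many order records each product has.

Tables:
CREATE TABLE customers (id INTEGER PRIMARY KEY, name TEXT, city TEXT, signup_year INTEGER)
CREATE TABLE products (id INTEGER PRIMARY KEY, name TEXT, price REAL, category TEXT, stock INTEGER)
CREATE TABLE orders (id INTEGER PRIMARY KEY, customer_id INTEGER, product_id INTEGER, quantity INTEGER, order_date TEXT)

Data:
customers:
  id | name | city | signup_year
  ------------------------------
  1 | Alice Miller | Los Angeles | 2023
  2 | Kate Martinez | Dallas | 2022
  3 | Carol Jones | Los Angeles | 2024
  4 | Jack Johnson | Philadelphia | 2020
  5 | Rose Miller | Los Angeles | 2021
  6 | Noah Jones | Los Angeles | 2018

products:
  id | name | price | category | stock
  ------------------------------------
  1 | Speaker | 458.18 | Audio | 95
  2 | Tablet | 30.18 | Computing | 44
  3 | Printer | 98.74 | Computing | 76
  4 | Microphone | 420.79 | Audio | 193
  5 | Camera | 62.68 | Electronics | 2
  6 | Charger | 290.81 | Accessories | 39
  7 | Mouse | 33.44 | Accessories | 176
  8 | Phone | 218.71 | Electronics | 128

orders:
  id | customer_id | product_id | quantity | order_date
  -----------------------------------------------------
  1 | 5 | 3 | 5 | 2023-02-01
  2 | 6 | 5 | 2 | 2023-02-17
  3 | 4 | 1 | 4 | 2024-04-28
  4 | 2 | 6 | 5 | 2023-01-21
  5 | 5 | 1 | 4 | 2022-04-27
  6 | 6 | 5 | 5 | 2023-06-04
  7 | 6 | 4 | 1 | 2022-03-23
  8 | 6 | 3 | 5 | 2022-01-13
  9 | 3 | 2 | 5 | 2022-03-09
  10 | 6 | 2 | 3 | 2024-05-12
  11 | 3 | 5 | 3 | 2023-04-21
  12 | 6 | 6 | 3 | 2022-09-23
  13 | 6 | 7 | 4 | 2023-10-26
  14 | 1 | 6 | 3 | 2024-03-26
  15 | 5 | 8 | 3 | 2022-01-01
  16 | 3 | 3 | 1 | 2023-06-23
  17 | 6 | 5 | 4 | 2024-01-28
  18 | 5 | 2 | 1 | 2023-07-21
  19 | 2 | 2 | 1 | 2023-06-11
SELECT product_id, COUNT(*) AS order_count FROM orders GROUP BY product_id

Execution result:
product_id | order_count
1 | 2
2 | 4
3 | 3
4 | 1
5 | 4
6 | 3
7 | 1
8 | 1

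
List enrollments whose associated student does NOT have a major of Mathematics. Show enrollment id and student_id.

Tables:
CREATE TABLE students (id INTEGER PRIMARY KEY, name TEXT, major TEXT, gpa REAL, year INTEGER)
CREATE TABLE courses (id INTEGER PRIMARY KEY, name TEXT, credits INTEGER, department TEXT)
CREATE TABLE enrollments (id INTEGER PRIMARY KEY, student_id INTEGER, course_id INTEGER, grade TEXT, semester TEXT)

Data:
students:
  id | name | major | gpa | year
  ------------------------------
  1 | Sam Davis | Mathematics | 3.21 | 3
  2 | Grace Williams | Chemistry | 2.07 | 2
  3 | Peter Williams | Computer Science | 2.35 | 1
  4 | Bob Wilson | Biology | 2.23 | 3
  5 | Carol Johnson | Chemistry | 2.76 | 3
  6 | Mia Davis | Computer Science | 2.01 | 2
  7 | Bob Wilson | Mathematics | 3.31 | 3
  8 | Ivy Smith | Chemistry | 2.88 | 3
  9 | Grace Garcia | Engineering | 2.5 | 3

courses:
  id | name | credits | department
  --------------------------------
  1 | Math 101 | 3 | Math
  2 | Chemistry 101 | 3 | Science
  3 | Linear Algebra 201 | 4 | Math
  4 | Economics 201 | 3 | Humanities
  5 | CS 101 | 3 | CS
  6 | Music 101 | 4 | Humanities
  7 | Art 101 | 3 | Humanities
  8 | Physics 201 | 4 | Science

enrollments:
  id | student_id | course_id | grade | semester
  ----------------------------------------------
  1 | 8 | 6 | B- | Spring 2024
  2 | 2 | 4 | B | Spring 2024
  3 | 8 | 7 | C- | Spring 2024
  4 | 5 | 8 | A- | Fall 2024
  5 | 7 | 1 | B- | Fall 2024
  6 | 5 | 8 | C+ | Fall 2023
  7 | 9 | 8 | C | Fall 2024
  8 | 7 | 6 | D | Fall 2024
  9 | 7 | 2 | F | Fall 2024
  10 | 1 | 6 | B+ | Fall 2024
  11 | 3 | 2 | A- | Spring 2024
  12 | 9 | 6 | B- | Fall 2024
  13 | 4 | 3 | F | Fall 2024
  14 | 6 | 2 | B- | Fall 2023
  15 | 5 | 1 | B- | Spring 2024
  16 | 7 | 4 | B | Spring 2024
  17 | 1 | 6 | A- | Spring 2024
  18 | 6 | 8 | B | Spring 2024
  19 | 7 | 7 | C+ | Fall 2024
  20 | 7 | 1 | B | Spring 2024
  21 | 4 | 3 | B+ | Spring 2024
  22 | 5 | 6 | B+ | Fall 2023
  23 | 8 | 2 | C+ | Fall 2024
SELECT id, student_id FROM enrollments WHERE student_id NOT IN (SELECT id FROM students WHERE major = 'Mathematics')

Execution result:
id | student_id
1 | 8
2 | 2
3 | 8
4 | 5
6 | 5
7 | 9
11 | 3
12 | 9
13 | 4
14 | 6
15 | 5
18 | 6
21 | 4
22 | 5
23 | 8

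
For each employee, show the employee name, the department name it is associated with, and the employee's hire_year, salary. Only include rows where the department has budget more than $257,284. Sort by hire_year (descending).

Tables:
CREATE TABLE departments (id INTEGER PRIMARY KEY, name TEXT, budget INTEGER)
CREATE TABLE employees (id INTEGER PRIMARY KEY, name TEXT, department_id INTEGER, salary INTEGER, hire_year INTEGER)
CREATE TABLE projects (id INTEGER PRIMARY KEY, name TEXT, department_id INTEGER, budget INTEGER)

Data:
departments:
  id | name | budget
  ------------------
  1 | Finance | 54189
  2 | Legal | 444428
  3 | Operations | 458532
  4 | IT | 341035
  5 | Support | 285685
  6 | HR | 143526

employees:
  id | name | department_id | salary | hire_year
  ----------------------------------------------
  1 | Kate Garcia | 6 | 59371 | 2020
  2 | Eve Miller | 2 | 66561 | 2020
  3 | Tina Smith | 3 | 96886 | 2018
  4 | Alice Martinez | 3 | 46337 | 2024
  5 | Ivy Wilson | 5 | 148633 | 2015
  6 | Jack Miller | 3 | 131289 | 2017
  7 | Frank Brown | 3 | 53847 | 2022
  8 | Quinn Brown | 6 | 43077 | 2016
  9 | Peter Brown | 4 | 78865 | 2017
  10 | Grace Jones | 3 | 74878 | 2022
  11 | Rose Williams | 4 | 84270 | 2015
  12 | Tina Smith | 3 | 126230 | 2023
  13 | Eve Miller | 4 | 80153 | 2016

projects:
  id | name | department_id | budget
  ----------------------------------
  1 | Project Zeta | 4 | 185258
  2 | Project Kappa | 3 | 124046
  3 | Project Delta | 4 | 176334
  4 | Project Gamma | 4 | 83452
SELECT c.name, p.name AS department, c.hire_year, c.salary FROM employees c JOIN departments p ON c.department_id = p.id WHERE p.budget > 257284 ORDER BY c.hire_year DESC

Execution result:
name | department | hire_year | salary
Alice Martinez | Operations | 2024 | 46337
Tina Smith | Operations | 2023 | 126230
Frank Brown | Operations | 2022 | 53847
Grace Jones | Operations | 2022 | 74878
Eve Miller | Legal | 2020 | 66561
Tina Smith | Operations | 2018 | 96886
Jack Miller | Operations | 2017 | 131289
Peter Brown | IT | 2017 | 78865
Eve Miller | IT | 2016 | 80153
Ivy Wilson | Support | 2015 | 148633
Rose Williams | IT | 2015 | 84270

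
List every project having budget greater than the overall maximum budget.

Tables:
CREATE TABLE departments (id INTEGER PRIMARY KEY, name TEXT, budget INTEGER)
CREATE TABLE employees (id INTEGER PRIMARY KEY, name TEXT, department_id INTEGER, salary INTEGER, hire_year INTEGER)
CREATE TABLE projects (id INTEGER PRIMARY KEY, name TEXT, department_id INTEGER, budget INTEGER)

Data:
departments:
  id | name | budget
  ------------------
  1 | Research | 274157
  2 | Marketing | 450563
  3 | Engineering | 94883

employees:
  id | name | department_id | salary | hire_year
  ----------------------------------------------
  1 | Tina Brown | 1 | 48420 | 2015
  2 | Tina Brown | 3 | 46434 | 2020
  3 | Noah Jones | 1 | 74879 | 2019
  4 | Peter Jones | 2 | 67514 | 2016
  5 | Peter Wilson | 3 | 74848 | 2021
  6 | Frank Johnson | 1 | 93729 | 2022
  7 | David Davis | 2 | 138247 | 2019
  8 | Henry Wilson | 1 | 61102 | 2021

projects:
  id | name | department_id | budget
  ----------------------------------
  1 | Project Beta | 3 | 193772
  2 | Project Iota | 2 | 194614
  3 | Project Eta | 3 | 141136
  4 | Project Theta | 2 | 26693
SELECT name, budget FROM projects WHERE budget > (SELECT MAX(budget) FROM projects)

Execution result:
(no rows)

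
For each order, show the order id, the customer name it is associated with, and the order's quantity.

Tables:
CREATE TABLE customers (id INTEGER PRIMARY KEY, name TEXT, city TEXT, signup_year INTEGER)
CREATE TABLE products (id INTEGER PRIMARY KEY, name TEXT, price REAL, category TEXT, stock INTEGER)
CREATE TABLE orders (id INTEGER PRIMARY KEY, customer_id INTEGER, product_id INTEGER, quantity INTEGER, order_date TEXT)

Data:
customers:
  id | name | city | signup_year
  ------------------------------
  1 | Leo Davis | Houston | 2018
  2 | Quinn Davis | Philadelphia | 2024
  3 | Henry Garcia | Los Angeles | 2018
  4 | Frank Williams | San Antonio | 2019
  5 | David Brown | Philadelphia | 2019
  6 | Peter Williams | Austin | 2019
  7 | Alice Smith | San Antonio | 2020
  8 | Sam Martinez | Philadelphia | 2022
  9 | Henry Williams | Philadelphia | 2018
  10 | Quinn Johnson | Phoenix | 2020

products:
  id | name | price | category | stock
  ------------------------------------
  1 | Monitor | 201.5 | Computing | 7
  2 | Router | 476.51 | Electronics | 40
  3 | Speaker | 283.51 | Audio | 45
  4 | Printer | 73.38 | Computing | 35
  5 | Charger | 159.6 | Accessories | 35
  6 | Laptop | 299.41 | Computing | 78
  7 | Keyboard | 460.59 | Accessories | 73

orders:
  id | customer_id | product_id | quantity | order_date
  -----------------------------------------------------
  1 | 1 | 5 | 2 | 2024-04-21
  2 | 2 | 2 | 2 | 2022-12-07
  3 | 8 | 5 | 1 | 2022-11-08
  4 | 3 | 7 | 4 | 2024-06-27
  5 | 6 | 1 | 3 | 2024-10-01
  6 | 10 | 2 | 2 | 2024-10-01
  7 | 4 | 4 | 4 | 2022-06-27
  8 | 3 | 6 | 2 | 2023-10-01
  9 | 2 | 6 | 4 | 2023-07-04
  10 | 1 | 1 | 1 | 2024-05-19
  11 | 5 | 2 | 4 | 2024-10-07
SELECT c.id, p.name AS customer, c.quantity FROM orders c JOIN customers p ON c.customer_id = p.id

Execution result:
id | customer | quantity
1 | Leo Davis | 2
2 | Quinn Davis | 2
3 | Sam Martinez | 1
4 | Henry Garcia | 4
5 | Peter Williams | 3
6 | Quinn Johnson | 2
7 | Frank Williams | 4
8 | Henry Garcia | 2
9 | Quinn Davis | 4
10 | Leo Davis | 1
11 | David Brown | 4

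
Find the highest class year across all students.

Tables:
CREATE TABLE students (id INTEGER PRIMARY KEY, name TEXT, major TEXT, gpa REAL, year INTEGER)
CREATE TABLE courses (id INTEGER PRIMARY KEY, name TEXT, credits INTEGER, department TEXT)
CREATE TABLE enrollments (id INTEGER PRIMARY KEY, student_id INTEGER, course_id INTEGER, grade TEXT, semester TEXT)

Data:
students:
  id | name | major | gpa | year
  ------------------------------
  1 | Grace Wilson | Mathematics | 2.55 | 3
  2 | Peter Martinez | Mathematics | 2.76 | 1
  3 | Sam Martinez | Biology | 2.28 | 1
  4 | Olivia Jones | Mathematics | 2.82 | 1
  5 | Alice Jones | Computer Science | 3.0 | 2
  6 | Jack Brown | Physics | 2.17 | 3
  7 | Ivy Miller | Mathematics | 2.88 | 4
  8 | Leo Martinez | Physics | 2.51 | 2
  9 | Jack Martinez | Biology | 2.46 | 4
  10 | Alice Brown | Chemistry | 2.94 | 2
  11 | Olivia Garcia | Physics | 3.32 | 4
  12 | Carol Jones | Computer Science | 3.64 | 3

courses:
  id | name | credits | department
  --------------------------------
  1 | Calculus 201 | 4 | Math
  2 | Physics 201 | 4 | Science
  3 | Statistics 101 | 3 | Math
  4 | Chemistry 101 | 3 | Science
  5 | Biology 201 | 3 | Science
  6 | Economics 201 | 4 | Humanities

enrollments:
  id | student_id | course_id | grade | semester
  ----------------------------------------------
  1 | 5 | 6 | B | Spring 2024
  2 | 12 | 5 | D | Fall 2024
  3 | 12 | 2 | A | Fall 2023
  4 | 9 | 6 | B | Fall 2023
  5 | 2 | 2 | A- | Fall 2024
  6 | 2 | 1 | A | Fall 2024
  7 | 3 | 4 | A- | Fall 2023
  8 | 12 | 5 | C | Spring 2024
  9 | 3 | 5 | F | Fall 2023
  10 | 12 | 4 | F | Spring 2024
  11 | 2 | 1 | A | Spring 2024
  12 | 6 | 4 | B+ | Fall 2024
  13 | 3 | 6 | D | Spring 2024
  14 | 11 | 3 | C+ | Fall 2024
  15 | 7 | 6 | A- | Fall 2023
SELECT MAX(year) FROM students

Execution result:
4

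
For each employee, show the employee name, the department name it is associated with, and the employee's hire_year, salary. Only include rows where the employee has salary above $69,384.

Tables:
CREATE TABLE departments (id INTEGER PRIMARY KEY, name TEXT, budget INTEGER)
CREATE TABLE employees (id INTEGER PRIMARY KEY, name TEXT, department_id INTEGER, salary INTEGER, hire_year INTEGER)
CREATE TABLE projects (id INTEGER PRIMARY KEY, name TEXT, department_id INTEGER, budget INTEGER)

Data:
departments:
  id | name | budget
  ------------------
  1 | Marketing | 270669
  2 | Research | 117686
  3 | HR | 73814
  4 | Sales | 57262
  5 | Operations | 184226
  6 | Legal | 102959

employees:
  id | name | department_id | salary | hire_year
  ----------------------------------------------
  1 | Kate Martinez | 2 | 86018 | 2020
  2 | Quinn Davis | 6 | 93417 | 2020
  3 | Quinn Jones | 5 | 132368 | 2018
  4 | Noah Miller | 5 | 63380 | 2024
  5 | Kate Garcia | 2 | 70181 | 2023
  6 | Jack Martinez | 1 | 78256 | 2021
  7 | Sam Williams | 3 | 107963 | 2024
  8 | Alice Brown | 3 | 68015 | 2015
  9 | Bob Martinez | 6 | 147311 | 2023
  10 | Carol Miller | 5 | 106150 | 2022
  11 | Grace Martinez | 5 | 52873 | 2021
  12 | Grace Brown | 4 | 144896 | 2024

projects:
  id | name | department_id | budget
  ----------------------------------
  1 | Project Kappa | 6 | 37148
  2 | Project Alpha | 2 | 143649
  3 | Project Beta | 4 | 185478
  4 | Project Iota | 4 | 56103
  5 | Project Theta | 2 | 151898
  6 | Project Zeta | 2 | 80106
SELECT c.name, p.name AS department, c.hire_year, c.salary FROM employees c JOIN departments p ON c.department_id = p.id WHERE c.salary > 69384

Execution result:
name | department | hire_year | salary
Kate Martinez | Research | 2020 | 86018
Quinn Davis | Legal | 2020 | 93417
Quinn Jones | Operations | 2018 | 132368
Kate Garcia | Research | 2023 | 70181
Jack Martinez | Marketing | 2021 | 78256
Sam Williams | HR | 2024 | 107963
Bob Martinez | Legal | 2023 | 147311
Carol Miller | Operations | 2022 | 106150
Grace Brown | Sales | 2024 | 144896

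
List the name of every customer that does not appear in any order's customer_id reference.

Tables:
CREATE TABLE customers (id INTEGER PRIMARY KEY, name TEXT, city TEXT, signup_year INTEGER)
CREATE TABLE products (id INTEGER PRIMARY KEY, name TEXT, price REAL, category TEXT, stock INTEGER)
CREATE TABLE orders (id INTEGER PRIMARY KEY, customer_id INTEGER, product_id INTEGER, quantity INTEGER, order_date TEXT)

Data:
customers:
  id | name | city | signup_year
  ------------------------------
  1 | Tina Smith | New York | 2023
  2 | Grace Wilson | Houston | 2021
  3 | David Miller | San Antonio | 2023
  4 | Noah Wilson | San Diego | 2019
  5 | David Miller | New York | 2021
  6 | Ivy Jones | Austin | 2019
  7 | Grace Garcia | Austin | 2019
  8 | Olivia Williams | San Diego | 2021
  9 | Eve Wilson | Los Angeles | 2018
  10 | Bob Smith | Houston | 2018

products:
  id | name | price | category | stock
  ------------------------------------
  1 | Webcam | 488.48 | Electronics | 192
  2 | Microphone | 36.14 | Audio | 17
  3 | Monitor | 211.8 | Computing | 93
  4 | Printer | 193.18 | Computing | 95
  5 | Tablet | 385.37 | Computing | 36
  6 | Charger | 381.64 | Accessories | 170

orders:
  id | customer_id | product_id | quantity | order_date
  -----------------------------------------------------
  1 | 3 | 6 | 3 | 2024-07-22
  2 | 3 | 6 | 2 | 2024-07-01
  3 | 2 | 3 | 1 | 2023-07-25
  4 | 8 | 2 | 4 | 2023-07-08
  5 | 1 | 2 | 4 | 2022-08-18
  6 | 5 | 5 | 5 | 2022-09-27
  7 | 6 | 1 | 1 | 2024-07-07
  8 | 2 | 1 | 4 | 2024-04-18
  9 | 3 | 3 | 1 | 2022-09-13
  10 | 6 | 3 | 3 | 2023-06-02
SELECT p.name FROM customers p LEFT JOIN orders c ON c.customer_id = p.id WHERE c.id IS NULL

Execution result:
name
Noah Wilson
Grace Garcia
Eve Wilson
Bob Smith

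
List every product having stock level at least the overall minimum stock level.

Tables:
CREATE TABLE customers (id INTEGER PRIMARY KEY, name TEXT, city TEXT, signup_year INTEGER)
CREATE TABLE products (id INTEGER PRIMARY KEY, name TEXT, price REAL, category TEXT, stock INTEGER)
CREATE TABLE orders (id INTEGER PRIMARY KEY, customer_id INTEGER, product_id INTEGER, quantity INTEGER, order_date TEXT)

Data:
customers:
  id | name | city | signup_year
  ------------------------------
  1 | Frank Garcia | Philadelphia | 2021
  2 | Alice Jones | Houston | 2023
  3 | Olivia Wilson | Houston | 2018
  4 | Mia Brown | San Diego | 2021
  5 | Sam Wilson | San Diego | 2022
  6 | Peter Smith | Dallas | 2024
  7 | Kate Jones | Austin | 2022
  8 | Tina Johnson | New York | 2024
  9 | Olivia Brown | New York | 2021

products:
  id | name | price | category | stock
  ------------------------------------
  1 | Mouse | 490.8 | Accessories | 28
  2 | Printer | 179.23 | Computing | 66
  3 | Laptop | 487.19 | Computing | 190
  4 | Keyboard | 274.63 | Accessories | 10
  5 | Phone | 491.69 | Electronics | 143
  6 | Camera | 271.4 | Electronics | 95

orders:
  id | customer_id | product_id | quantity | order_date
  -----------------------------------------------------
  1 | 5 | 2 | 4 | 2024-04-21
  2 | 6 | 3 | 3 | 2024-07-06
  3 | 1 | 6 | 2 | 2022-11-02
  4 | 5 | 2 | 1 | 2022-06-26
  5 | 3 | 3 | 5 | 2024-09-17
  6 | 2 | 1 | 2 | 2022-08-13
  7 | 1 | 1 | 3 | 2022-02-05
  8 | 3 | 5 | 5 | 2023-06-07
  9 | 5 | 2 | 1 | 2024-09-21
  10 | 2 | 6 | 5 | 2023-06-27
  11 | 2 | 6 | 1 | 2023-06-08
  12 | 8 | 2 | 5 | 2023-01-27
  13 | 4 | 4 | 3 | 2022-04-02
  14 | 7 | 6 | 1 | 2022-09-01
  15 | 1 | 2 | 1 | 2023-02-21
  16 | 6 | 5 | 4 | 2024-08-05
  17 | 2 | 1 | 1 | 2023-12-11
SELECT name, stock FROM products WHERE stock >= (SELECT MIN(stock) FROM products)

Execution result:
name | stock
Mouse | 28
Printer | 66
Laptop | 190
Keyboard | 10
Phone | 143
Camera | 95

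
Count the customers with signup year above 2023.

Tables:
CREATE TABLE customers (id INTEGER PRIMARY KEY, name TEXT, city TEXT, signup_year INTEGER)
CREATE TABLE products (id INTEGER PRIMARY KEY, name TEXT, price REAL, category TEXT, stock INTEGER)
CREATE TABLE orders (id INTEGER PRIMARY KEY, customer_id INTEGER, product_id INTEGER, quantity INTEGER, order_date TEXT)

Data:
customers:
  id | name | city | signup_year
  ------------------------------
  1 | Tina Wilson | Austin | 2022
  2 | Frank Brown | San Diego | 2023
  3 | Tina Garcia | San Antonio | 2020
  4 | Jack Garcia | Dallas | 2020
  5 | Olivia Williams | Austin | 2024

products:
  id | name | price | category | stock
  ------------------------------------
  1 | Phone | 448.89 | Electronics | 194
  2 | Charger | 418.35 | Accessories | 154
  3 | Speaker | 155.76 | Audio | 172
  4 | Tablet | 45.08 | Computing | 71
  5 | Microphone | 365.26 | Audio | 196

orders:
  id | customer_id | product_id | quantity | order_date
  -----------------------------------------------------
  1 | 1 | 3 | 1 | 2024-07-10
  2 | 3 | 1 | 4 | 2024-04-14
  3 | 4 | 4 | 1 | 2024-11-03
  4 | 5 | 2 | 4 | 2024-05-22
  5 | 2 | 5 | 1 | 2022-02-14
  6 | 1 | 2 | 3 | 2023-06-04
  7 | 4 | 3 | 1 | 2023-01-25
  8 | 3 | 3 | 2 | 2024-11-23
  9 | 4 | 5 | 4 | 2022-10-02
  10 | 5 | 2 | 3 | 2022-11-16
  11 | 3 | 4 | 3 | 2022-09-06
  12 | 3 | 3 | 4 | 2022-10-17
SELECT COUNT(*) FROM customers WHERE signup_year > 2023

Execution result:
1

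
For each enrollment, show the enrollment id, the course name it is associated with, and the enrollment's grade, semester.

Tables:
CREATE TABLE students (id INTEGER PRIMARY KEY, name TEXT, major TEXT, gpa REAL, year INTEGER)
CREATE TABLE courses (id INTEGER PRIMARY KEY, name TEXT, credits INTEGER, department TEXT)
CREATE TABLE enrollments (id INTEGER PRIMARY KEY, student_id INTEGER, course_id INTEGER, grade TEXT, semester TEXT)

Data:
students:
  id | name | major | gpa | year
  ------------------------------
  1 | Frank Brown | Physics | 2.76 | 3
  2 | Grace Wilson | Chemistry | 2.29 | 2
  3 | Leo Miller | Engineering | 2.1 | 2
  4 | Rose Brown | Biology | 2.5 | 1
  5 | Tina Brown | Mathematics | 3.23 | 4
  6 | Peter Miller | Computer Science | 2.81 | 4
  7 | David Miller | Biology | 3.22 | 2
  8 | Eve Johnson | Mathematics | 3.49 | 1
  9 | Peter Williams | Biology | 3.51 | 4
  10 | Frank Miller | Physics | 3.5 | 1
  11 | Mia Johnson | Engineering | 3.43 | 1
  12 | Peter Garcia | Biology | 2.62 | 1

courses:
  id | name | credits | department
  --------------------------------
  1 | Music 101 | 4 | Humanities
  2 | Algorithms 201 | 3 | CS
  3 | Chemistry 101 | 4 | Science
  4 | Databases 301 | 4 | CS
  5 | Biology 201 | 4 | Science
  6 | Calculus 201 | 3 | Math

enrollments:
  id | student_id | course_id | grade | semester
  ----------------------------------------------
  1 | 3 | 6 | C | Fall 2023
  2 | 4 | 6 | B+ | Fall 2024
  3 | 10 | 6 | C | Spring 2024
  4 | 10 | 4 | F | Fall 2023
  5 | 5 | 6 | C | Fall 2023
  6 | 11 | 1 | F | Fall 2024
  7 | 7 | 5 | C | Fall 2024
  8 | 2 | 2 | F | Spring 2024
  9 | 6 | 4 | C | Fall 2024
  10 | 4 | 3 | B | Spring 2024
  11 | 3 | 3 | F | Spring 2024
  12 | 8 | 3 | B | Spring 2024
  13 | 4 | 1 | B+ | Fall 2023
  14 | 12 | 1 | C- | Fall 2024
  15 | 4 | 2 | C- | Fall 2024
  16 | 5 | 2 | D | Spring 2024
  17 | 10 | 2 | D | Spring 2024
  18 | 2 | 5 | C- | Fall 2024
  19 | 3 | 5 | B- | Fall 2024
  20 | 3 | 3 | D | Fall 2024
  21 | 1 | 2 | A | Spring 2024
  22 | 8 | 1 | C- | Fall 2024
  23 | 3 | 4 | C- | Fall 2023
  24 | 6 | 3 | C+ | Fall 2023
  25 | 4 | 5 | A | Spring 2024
SELECT c.id, p.name AS course, c.grade, c.semester FROM enrollments c JOIN courses p ON c.course_id = p.id

Execution result:
id | course | grade | semester
1 | Calculus 201 | C | Fall 2023
2 | Calculus 201 | B+ | Fall 2024
3 | Calculus 201 | C | Spring 2024
4 | Databases 301 | F | Fall 2023
5 | Calculus 201 | C | Fall 2023
6 | Music 101 | F | Fall 2024
7 | Biology 201 | C | Fall 2024
8 | Algorithms 201 | F | Spring 2024
9 | Databases 301 | C | Fall 2024
10 | Chemistry 101 | B | Spring 2024
11 | Chemistry 101 | F | Spring 2024
12 | Chemistry 101 | B | Spring 2024
13 | Music 101 | B+ | Fall 2023
14 | Music 101 | C- | Fall 2024
15 | Algorithms 201 | C- | Fall 2024
16 | Algorithms 201 | D | Spring 2024
17 | Algorithms 201 | D | Spring 2024
18 | Biology 201 | C- | Fall 2024
19 | Biology 201 | B- | Fall 2024
20 | Chemistry 101 | D | Fall 2024
21 | Algorithms 201 | A | Spring 2024
22 | Music 101 | C- | Fall 2024
23 | Databases 301 | C- | Fall 2023
24 | Chemistry 101 | C+ | Fall 2023
25 | Biology 201 | A | Spring 2024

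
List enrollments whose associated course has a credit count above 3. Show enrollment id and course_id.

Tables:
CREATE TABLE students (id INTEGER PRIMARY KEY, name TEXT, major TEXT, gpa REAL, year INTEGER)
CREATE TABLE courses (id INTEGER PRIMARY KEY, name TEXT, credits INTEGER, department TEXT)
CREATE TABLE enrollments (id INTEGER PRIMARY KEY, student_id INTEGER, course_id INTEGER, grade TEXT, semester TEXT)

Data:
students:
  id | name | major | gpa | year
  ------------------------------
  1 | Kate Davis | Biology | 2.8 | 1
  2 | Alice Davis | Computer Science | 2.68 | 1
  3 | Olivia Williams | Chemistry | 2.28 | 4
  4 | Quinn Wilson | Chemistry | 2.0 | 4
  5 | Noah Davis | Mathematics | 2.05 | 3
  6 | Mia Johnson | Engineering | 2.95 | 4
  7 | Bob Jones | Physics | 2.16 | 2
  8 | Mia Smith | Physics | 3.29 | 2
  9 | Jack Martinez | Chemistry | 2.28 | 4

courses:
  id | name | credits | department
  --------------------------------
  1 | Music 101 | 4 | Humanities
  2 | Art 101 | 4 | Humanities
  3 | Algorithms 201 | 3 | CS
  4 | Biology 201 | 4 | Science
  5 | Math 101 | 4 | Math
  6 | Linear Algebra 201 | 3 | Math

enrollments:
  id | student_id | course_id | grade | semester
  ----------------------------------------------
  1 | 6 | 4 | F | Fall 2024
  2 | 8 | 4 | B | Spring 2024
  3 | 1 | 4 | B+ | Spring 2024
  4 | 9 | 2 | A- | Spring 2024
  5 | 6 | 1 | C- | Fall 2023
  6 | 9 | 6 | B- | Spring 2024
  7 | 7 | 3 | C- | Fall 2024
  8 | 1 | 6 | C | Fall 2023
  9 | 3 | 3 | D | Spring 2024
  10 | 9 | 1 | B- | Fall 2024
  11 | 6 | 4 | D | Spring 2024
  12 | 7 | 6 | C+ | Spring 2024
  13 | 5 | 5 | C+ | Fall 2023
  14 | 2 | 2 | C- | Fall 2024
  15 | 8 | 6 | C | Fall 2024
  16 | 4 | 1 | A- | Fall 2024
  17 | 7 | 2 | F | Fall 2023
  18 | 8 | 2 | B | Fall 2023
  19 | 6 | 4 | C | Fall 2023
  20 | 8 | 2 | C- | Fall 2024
SELECT id, course_id FROM enrollments WHERE course_id IN (SELECT id FROM courses WHERE credits > 3)

Execution result:
id | course_id
1 | 4
2 | 4
3 | 4
4 | 2
5 | 1
10 | 1
11 | 4
13 | 5
14 | 2
16 | 1
17 | 2
18 | 2
19 | 4
20 | 2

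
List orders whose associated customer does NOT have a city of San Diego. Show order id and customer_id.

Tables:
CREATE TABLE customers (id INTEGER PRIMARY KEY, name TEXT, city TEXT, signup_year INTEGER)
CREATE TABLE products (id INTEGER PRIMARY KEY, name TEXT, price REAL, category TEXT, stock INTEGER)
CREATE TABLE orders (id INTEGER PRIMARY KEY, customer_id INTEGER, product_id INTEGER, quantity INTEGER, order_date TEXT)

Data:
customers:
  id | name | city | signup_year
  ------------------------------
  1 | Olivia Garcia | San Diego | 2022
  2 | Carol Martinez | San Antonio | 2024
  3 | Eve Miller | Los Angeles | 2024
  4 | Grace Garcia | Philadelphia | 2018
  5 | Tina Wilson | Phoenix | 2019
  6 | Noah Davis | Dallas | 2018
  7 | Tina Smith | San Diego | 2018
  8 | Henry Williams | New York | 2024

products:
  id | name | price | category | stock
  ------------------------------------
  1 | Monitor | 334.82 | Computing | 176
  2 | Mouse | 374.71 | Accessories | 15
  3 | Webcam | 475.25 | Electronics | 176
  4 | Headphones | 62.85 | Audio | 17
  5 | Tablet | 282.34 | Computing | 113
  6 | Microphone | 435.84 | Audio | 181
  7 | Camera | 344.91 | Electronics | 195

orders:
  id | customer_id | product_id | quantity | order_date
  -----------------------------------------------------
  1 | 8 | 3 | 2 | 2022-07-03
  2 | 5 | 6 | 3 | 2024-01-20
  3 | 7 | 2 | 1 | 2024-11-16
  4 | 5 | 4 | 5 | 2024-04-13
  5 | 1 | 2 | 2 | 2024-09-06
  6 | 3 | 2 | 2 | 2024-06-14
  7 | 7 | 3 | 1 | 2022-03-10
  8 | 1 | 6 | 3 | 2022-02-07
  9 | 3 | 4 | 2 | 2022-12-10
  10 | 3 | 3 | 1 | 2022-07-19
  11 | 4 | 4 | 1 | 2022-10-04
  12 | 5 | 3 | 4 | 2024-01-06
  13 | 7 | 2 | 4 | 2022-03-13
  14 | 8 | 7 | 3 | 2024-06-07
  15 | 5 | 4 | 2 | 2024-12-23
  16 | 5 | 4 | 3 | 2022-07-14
SELECT id, customer_id FROM orders WHERE customer_id NOT IN (SELECT id FROM customers WHERE city = 'San Diego')

Execution result:
id | customer_id
1 | 8
2 | 5
4 | 5
6 | 3
9 | 3
10 | 3
11 | 4
12 | 5
14 | 8
15 | 5
16 | 5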